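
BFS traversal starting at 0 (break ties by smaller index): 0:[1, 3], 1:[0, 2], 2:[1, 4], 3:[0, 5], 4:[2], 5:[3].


BFS queue: start with [0]
Visit order: [0, 1, 3, 2, 5, 4]


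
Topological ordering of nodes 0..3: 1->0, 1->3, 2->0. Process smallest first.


Kahn's algorithm, process smallest node first
Order: [1, 2, 0, 3]


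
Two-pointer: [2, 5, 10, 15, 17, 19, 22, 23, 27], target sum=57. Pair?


Two pointers: lo=0, hi=8
No pair sums to 57


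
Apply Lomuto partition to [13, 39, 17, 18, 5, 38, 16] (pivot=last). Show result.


Elements <= 16 go left of pivot.
Result: [13, 5, 16, 18, 39, 38, 17], pivot at index 2


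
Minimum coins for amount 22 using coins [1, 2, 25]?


dp[0]=0; dp[i]=1+min(dp[i-c] for c in coins)
...dp[17]=9, dp[18]=9, dp[19]=10, dp[20]=10, dp[21]=11, dp[22]=11
Minimum coins for 22 = 11


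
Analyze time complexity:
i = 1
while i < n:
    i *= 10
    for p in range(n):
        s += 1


Per nesting level: O(log n) * O(n) = O(n log n)
Complexity: O(n log n)


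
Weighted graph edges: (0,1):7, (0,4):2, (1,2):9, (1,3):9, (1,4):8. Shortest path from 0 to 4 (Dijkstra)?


Dijkstra from 0:
Distances: {0: 0, 1: 7, 2: 16, 3: 16, 4: 2}
Shortest distance to 4 = 2, path = [0, 4]


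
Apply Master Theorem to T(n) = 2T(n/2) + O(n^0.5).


a=2, b=2, c=0.5. log_2(2)=1 > c=0.5. Case 1: O(n^log_b(a)) = O(n)
Complexity: O(n)


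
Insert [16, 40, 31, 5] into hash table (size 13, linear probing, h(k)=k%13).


Insertions: 16->slot 3; 40->slot 1; 31->slot 5; 5->slot 6
Table: [None, 40, None, 16, None, 31, 5, None, None, None, None, None, None]


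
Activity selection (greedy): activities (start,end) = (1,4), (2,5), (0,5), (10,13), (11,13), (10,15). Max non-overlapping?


Greedy: pick earliest-ending, then skip overlaps.
Selected (2 activities): [(1, 4), (10, 13)]


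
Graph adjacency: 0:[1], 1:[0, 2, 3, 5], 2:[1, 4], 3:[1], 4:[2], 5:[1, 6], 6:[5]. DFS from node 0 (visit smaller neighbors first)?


DFS stack-based: start with [0]
Visit order: [0, 1, 2, 4, 3, 5, 6]


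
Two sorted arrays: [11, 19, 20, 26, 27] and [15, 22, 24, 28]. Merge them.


Compare heads, take smaller each step.
Merged: [11, 15, 19, 20, 22, 24, 26, 27, 28]


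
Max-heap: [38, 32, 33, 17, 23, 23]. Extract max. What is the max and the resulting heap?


Max = 38
Replace root with last, heapify down
Resulting heap: [33, 32, 23, 17, 23]


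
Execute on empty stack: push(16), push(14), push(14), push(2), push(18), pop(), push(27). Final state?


push(16) -> [16]
push(14) -> [16, 14]
push(14) -> [16, 14, 14]
push(2) -> [16, 14, 14, 2]
push(18) -> [16, 14, 14, 2, 18]
pop() returns 18 -> [16, 14, 14, 2]
push(27) -> [16, 14, 14, 2, 27]
Final stack (bottom to top): [16, 14, 14, 2, 27]


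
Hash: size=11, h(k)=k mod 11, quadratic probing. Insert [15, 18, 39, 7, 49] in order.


Insertions: 15->slot 4; 18->slot 7; 39->slot 6; 7->slot 8; 49->slot 5
Table: [None, None, None, None, 15, 49, 39, 18, 7, None, None]


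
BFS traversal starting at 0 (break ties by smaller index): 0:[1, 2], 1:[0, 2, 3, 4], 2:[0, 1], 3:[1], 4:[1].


BFS queue: start with [0]
Visit order: [0, 1, 2, 3, 4]


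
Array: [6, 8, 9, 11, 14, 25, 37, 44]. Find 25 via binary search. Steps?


Search for 25:
[0,7] mid=3 arr[3]=11
[4,7] mid=5 arr[5]=25
Total: 2 comparisons


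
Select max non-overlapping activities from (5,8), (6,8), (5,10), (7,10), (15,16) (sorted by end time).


Greedy: pick earliest-ending, then skip overlaps.
Selected (2 activities): [(5, 8), (15, 16)]


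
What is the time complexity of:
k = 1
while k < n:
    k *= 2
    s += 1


Per nesting level: O(log n) = O(log n)
Complexity: O(log n)


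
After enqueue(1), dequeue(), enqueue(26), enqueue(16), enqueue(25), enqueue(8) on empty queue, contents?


enqueue(1) -> [1]
dequeue() returns 1 -> []
enqueue(26) -> [26]
enqueue(16) -> [26, 16]
enqueue(25) -> [26, 16, 25]
enqueue(8) -> [26, 16, 25, 8]
Final queue (front to back): [26, 16, 25, 8]


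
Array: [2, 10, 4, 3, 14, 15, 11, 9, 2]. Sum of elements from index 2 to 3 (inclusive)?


Prefix sums: [0, 2, 12, 16, 19, 33, 48, 59, 68, 70]
Sum[2..3] = prefix[4] - prefix[2] = 19 - 12 = 7


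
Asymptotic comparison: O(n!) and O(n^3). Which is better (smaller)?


cubic grows slower than factorial
O(n^3) is asymptotically smaller; O(n!) grows faster


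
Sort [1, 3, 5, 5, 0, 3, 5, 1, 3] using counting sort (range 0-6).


Count array: [1, 2, 0, 3, 0, 3, 0]
Reconstruct: [0, 1, 1, 3, 3, 3, 5, 5, 5]


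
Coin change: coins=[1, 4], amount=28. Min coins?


dp[0]=0; dp[i]=1+min(dp[i-c] for c in coins)
...dp[23]=8, dp[24]=6, dp[25]=7, dp[26]=8, dp[27]=9, dp[28]=7
Minimum coins for 28 = 7


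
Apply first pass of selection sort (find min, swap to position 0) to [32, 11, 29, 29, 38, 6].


After one pass: [6, 11, 29, 29, 38, 32]


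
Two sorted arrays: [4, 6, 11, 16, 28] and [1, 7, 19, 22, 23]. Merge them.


Compare heads, take smaller each step.
Merged: [1, 4, 6, 7, 11, 16, 19, 22, 23, 28]


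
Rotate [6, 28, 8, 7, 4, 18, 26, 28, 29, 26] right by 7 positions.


Right rotate by 7: [7, 4, 18, 26, 28, 29, 26, 6, 28, 8]


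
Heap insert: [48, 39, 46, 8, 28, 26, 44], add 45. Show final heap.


Append 45: [48, 39, 46, 8, 28, 26, 44, 45]
Bubble up: swap idx 7(45) with idx 3(8); swap idx 3(45) with idx 1(39)
Result: [48, 45, 46, 39, 28, 26, 44, 8]


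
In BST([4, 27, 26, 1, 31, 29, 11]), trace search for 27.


BST root = 4
Search for 27: compare at each node
Path: [4, 27]


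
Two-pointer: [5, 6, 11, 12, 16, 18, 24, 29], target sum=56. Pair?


Two pointers: lo=0, hi=7
No pair sums to 56


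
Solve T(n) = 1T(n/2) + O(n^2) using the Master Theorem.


a=1, b=2, c=2. log_2(1)=0 < c=2. Case 3: O(n^c) = O(n^2)
Complexity: O(n^2)


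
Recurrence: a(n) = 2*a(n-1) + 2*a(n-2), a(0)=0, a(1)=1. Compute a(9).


Build bottom-up:
...a(7)=328, a(8)=896, a(9)=2*896+2*328=2448


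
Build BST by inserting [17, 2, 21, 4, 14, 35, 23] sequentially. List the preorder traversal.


Root = 17; build tree by BST insertion.
Preorder traversal: [17, 2, 4, 14, 21, 35, 23]


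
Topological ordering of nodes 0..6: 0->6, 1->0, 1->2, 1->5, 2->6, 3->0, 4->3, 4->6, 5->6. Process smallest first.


Kahn's algorithm, process smallest node first
Order: [1, 2, 4, 3, 0, 5, 6]


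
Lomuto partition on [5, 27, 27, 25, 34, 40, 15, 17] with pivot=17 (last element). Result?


Elements <= 17 go left of pivot.
Result: [5, 15, 17, 25, 34, 40, 27, 27], pivot at index 2


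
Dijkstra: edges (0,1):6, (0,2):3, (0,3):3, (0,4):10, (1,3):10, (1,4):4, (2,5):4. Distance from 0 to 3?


Dijkstra from 0:
Distances: {0: 0, 1: 6, 2: 3, 3: 3, 4: 10, 5: 7}
Shortest distance to 3 = 3, path = [0, 3]


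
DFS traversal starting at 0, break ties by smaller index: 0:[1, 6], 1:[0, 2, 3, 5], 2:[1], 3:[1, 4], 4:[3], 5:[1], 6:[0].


DFS stack-based: start with [0]
Visit order: [0, 1, 2, 3, 4, 5, 6]


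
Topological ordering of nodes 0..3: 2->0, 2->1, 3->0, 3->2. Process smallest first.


Kahn's algorithm, process smallest node first
Order: [3, 2, 0, 1]


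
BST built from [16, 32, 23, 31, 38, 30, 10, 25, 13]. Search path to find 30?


BST root = 16
Search for 30: compare at each node
Path: [16, 32, 23, 31, 30]


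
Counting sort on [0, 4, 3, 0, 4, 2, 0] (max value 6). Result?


Count array: [3, 0, 1, 1, 2, 0, 0]
Reconstruct: [0, 0, 0, 2, 3, 4, 4]


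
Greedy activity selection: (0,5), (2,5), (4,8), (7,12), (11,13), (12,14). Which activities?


Greedy: pick earliest-ending, then skip overlaps.
Selected (3 activities): [(0, 5), (7, 12), (12, 14)]


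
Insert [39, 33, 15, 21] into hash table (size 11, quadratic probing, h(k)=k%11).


Insertions: 39->slot 6; 33->slot 0; 15->slot 4; 21->slot 10
Table: [33, None, None, None, 15, None, 39, None, None, None, 21]


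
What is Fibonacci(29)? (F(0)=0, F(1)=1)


F(n)=F(n-1)+F(n-2)
...F(27)=196418, F(28)=317811, F(29)=514229


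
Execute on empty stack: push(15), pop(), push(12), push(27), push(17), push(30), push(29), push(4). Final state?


push(15) -> [15]
pop() returns 15 -> []
push(12) -> [12]
push(27) -> [12, 27]
push(17) -> [12, 27, 17]
push(30) -> [12, 27, 17, 30]
push(29) -> [12, 27, 17, 30, 29]
push(4) -> [12, 27, 17, 30, 29, 4]
Final stack (bottom to top): [12, 27, 17, 30, 29, 4]


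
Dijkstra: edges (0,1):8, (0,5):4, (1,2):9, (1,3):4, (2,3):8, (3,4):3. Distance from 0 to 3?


Dijkstra from 0:
Distances: {0: 0, 1: 8, 2: 17, 3: 12, 4: 15, 5: 4}
Shortest distance to 3 = 12, path = [0, 1, 3]


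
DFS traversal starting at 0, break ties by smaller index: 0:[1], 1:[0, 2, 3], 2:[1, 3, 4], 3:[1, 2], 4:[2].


DFS stack-based: start with [0]
Visit order: [0, 1, 2, 3, 4]


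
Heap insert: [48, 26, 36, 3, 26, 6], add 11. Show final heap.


Append 11: [48, 26, 36, 3, 26, 6, 11]
Bubble up: no swaps needed
Result: [48, 26, 36, 3, 26, 6, 11]


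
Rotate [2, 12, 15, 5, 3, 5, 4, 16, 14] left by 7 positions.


Left rotate by 7: [16, 14, 2, 12, 15, 5, 3, 5, 4]


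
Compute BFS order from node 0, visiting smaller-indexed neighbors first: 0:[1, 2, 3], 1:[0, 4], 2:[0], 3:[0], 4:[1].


BFS queue: start with [0]
Visit order: [0, 1, 2, 3, 4]


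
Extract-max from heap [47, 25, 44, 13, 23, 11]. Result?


Max = 47
Replace root with last, heapify down
Resulting heap: [44, 25, 11, 13, 23]


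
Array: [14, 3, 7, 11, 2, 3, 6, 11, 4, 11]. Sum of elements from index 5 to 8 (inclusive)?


Prefix sums: [0, 14, 17, 24, 35, 37, 40, 46, 57, 61, 72]
Sum[5..8] = prefix[9] - prefix[5] = 61 - 37 = 24


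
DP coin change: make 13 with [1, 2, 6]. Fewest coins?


dp[0]=0; dp[i]=1+min(dp[i-c] for c in coins)
...dp[8]=2, dp[9]=3, dp[10]=3, dp[11]=4, dp[12]=2, dp[13]=3
Minimum coins for 13 = 3


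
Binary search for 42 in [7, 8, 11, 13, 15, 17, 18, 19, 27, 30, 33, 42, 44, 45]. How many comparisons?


Search for 42:
[0,13] mid=6 arr[6]=18
[7,13] mid=10 arr[10]=33
[11,13] mid=12 arr[12]=44
[11,11] mid=11 arr[11]=42
Total: 4 comparisons


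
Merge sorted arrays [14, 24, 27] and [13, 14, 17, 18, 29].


Compare heads, take smaller each step.
Merged: [13, 14, 14, 17, 18, 24, 27, 29]


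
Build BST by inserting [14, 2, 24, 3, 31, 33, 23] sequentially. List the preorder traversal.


Root = 14; build tree by BST insertion.
Preorder traversal: [14, 2, 3, 24, 23, 31, 33]


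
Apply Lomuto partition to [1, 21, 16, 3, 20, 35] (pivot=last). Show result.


Elements <= 35 go left of pivot.
Result: [1, 21, 16, 3, 20, 35], pivot at index 5


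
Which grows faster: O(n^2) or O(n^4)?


quadratic grows slower than quartic
O(n^2) is asymptotically smaller; O(n^4) grows faster


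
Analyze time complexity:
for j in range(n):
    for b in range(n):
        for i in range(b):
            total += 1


Per nesting level: O(n) * O(n) * O(n) [triangular over b] = O(n^3)
Complexity: O(n^3)


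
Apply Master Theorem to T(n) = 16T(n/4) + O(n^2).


a=16, b=4, c=2. log_4(16)=2 = c=2. Case 2: O(n^c log n) = O(n^2 log n)
Complexity: O(n^2 log n)


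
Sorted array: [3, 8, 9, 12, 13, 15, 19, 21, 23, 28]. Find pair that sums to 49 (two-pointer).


Two pointers: lo=0, hi=9
Found pair: (21, 28) summing to 49


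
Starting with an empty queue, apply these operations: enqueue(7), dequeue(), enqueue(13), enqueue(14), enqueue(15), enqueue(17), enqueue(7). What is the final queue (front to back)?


enqueue(7) -> [7]
dequeue() returns 7 -> []
enqueue(13) -> [13]
enqueue(14) -> [13, 14]
enqueue(15) -> [13, 14, 15]
enqueue(17) -> [13, 14, 15, 17]
enqueue(7) -> [13, 14, 15, 17, 7]
Final queue (front to back): [13, 14, 15, 17, 7]


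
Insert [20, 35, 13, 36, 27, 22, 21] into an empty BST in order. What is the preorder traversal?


Root = 20; build tree by BST insertion.
Preorder traversal: [20, 13, 35, 27, 22, 21, 36]


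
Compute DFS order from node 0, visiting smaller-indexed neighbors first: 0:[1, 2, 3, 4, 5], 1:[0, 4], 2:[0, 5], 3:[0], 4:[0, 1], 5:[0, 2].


DFS stack-based: start with [0]
Visit order: [0, 1, 4, 2, 5, 3]


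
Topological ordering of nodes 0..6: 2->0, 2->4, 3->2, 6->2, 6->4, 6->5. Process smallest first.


Kahn's algorithm, process smallest node first
Order: [1, 3, 6, 2, 0, 4, 5]


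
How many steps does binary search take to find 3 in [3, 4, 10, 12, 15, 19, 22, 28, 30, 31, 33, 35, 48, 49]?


Search for 3:
[0,13] mid=6 arr[6]=22
[0,5] mid=2 arr[2]=10
[0,1] mid=0 arr[0]=3
Total: 3 comparisons


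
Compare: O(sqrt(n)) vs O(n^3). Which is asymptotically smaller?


sublinear grows slower than cubic
O(sqrt(n)) is asymptotically smaller; O(n^3) grows faster


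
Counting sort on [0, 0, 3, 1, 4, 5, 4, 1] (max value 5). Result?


Count array: [2, 2, 0, 1, 2, 1]
Reconstruct: [0, 0, 1, 1, 3, 4, 4, 5]


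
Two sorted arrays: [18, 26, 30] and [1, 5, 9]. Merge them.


Compare heads, take smaller each step.
Merged: [1, 5, 9, 18, 26, 30]


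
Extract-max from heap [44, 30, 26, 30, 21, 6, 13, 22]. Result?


Max = 44
Replace root with last, heapify down
Resulting heap: [30, 30, 26, 22, 21, 6, 13]


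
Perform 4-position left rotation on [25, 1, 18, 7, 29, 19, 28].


Left rotate by 4: [29, 19, 28, 25, 1, 18, 7]


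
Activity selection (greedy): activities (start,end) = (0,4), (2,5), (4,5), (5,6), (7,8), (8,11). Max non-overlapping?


Greedy: pick earliest-ending, then skip overlaps.
Selected (5 activities): [(0, 4), (4, 5), (5, 6), (7, 8), (8, 11)]


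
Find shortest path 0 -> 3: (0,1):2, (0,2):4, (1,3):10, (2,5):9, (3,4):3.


Dijkstra from 0:
Distances: {0: 0, 1: 2, 2: 4, 3: 12, 4: 15, 5: 13}
Shortest distance to 3 = 12, path = [0, 1, 3]


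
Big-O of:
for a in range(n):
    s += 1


Per nesting level: O(n) = O(n)
Complexity: O(n)


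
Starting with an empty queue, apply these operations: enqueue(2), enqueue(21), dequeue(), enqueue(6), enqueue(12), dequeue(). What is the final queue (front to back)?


enqueue(2) -> [2]
enqueue(21) -> [2, 21]
dequeue() returns 2 -> [21]
enqueue(6) -> [21, 6]
enqueue(12) -> [21, 6, 12]
dequeue() returns 21 -> [6, 12]
Final queue (front to back): [6, 12]


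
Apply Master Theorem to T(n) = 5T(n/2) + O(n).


a=5, b=2, c=1. log_2(5)=2.322 > c=1. Case 1: O(n^log_b(a)) = O(n^2.322)
Complexity: O(n^2.322)


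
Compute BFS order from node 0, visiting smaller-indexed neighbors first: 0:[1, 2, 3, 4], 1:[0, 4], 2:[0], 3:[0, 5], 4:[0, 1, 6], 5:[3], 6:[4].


BFS queue: start with [0]
Visit order: [0, 1, 2, 3, 4, 5, 6]


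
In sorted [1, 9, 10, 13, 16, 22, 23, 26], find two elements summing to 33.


Two pointers: lo=0, hi=7
Found pair: (10, 23) summing to 33


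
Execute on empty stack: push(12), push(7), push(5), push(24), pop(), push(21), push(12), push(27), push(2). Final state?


push(12) -> [12]
push(7) -> [12, 7]
push(5) -> [12, 7, 5]
push(24) -> [12, 7, 5, 24]
pop() returns 24 -> [12, 7, 5]
push(21) -> [12, 7, 5, 21]
push(12) -> [12, 7, 5, 21, 12]
push(27) -> [12, 7, 5, 21, 12, 27]
push(2) -> [12, 7, 5, 21, 12, 27, 2]
Final stack (bottom to top): [12, 7, 5, 21, 12, 27, 2]


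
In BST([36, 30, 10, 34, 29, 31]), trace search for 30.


BST root = 36
Search for 30: compare at each node
Path: [36, 30]


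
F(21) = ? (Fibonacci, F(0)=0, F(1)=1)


F(n)=F(n-1)+F(n-2)
...F(19)=4181, F(20)=6765, F(21)=10946


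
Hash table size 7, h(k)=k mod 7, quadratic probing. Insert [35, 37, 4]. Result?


Insertions: 35->slot 0; 37->slot 2; 4->slot 4
Table: [35, None, 37, None, 4, None, None]


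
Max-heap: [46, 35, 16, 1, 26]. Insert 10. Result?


Append 10: [46, 35, 16, 1, 26, 10]
Bubble up: no swaps needed
Result: [46, 35, 16, 1, 26, 10]


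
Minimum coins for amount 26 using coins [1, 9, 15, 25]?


dp[0]=0; dp[i]=1+min(dp[i-c] for c in coins)
...dp[21]=5, dp[22]=6, dp[23]=7, dp[24]=2, dp[25]=1, dp[26]=2
Minimum coins for 26 = 2


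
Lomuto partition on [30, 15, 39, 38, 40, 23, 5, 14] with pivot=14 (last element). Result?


Elements <= 14 go left of pivot.
Result: [5, 14, 39, 38, 40, 23, 30, 15], pivot at index 1


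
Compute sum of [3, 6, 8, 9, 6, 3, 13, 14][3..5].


Prefix sums: [0, 3, 9, 17, 26, 32, 35, 48, 62]
Sum[3..5] = prefix[6] - prefix[3] = 35 - 17 = 18


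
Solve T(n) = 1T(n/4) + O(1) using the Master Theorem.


a=1, b=4, c=0. log_4(1)=0 = c=0. Case 2: O(n^c log n) = O(log n)
Complexity: O(log n)


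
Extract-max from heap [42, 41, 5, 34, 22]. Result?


Max = 42
Replace root with last, heapify down
Resulting heap: [41, 34, 5, 22]


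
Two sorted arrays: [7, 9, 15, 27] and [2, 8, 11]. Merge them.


Compare heads, take smaller each step.
Merged: [2, 7, 8, 9, 11, 15, 27]


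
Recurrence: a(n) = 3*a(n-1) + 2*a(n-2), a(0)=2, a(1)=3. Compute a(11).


Build bottom-up:
...a(9)=92205, a(10)=328393, a(11)=3*328393+2*92205=1169589


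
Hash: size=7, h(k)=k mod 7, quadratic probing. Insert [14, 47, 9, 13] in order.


Insertions: 14->slot 0; 47->slot 5; 9->slot 2; 13->slot 6
Table: [14, None, 9, None, None, 47, 13]


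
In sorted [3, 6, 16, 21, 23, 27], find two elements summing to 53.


Two pointers: lo=0, hi=5
No pair sums to 53


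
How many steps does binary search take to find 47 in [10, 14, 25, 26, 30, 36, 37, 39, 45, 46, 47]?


Search for 47:
[0,10] mid=5 arr[5]=36
[6,10] mid=8 arr[8]=45
[9,10] mid=9 arr[9]=46
[10,10] mid=10 arr[10]=47
Total: 4 comparisons


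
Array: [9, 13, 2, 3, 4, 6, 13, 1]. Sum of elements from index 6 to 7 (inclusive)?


Prefix sums: [0, 9, 22, 24, 27, 31, 37, 50, 51]
Sum[6..7] = prefix[8] - prefix[6] = 51 - 37 = 14


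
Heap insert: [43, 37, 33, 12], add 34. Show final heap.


Append 34: [43, 37, 33, 12, 34]
Bubble up: no swaps needed
Result: [43, 37, 33, 12, 34]


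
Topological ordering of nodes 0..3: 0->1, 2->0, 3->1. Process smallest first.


Kahn's algorithm, process smallest node first
Order: [2, 0, 3, 1]


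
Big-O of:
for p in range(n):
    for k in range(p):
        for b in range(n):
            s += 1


Per nesting level: O(n) * O(n) [triangular over p] * O(n) = O(n^3)
Complexity: O(n^3)


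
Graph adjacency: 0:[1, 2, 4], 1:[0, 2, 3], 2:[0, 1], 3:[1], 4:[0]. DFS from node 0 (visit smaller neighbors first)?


DFS stack-based: start with [0]
Visit order: [0, 1, 2, 3, 4]


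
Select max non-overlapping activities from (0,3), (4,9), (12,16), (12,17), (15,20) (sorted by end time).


Greedy: pick earliest-ending, then skip overlaps.
Selected (3 activities): [(0, 3), (4, 9), (12, 16)]


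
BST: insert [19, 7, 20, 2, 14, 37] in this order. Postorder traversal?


Root = 19; build tree by BST insertion.
Postorder traversal: [2, 14, 7, 37, 20, 19]


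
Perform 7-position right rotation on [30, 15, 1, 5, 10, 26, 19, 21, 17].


Right rotate by 7: [1, 5, 10, 26, 19, 21, 17, 30, 15]


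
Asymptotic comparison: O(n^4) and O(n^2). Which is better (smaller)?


quadratic grows slower than quartic
O(n^2) is asymptotically smaller; O(n^4) grows faster


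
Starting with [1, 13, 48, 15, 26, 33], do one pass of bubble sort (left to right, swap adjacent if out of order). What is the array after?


After one pass: [1, 13, 15, 26, 33, 48]


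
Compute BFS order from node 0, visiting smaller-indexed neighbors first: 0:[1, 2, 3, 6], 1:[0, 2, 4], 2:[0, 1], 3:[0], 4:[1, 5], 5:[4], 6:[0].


BFS queue: start with [0]
Visit order: [0, 1, 2, 3, 6, 4, 5]


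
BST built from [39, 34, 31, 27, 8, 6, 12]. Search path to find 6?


BST root = 39
Search for 6: compare at each node
Path: [39, 34, 31, 27, 8, 6]


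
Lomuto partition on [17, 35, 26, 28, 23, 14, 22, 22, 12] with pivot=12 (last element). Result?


Elements <= 12 go left of pivot.
Result: [12, 35, 26, 28, 23, 14, 22, 22, 17], pivot at index 0


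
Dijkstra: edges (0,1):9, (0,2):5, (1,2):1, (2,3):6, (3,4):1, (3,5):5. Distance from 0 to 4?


Dijkstra from 0:
Distances: {0: 0, 1: 6, 2: 5, 3: 11, 4: 12, 5: 16}
Shortest distance to 4 = 12, path = [0, 2, 3, 4]


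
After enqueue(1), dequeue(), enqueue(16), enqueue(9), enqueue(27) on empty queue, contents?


enqueue(1) -> [1]
dequeue() returns 1 -> []
enqueue(16) -> [16]
enqueue(9) -> [16, 9]
enqueue(27) -> [16, 9, 27]
Final queue (front to back): [16, 9, 27]


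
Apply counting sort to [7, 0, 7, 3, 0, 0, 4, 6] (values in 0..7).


Count array: [3, 0, 0, 1, 1, 0, 1, 2]
Reconstruct: [0, 0, 0, 3, 4, 6, 7, 7]


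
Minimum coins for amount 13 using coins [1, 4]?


dp[0]=0; dp[i]=1+min(dp[i-c] for c in coins)
...dp[8]=2, dp[9]=3, dp[10]=4, dp[11]=5, dp[12]=3, dp[13]=4
Minimum coins for 13 = 4


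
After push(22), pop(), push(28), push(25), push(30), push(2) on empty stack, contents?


push(22) -> [22]
pop() returns 22 -> []
push(28) -> [28]
push(25) -> [28, 25]
push(30) -> [28, 25, 30]
push(2) -> [28, 25, 30, 2]
Final stack (bottom to top): [28, 25, 30, 2]


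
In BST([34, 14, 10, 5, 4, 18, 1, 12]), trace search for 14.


BST root = 34
Search for 14: compare at each node
Path: [34, 14]


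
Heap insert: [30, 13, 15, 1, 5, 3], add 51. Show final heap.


Append 51: [30, 13, 15, 1, 5, 3, 51]
Bubble up: swap idx 6(51) with idx 2(15); swap idx 2(51) with idx 0(30)
Result: [51, 13, 30, 1, 5, 3, 15]


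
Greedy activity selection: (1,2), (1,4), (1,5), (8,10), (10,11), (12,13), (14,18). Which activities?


Greedy: pick earliest-ending, then skip overlaps.
Selected (5 activities): [(1, 2), (8, 10), (10, 11), (12, 13), (14, 18)]


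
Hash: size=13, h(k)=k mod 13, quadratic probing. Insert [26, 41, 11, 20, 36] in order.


Insertions: 26->slot 0; 41->slot 2; 11->slot 11; 20->slot 7; 36->slot 10
Table: [26, None, 41, None, None, None, None, 20, None, None, 36, 11, None]


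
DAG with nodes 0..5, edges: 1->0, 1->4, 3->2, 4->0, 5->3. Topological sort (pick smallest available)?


Kahn's algorithm, process smallest node first
Order: [1, 4, 0, 5, 3, 2]


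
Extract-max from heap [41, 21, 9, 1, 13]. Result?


Max = 41
Replace root with last, heapify down
Resulting heap: [21, 13, 9, 1]


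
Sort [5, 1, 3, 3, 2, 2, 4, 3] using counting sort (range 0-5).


Count array: [0, 1, 2, 3, 1, 1]
Reconstruct: [1, 2, 2, 3, 3, 3, 4, 5]


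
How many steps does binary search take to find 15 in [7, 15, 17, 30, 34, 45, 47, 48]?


Search for 15:
[0,7] mid=3 arr[3]=30
[0,2] mid=1 arr[1]=15
Total: 2 comparisons


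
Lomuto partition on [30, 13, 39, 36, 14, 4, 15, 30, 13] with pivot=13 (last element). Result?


Elements <= 13 go left of pivot.
Result: [13, 4, 13, 36, 14, 30, 15, 30, 39], pivot at index 2


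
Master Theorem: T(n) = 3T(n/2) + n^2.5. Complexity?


a=3, b=2, c=2.5. log_2(3)=1.585 < c=2.5. Case 3: O(n^c) = O(n^2.500)
Complexity: O(n^2.500)


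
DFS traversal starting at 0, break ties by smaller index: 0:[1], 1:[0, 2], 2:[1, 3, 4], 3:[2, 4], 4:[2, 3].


DFS stack-based: start with [0]
Visit order: [0, 1, 2, 3, 4]


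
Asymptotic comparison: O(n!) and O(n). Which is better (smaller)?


linear grows slower than factorial
O(n) is asymptotically smaller; O(n!) grows faster


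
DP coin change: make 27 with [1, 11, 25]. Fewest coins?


dp[0]=0; dp[i]=1+min(dp[i-c] for c in coins)
...dp[22]=2, dp[23]=3, dp[24]=4, dp[25]=1, dp[26]=2, dp[27]=3
Minimum coins for 27 = 3


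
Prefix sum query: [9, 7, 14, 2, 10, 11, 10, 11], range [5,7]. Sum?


Prefix sums: [0, 9, 16, 30, 32, 42, 53, 63, 74]
Sum[5..7] = prefix[8] - prefix[5] = 74 - 42 = 32


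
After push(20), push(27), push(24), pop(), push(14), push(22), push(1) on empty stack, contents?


push(20) -> [20]
push(27) -> [20, 27]
push(24) -> [20, 27, 24]
pop() returns 24 -> [20, 27]
push(14) -> [20, 27, 14]
push(22) -> [20, 27, 14, 22]
push(1) -> [20, 27, 14, 22, 1]
Final stack (bottom to top): [20, 27, 14, 22, 1]


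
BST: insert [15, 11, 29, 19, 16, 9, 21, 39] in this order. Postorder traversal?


Root = 15; build tree by BST insertion.
Postorder traversal: [9, 11, 16, 21, 19, 39, 29, 15]


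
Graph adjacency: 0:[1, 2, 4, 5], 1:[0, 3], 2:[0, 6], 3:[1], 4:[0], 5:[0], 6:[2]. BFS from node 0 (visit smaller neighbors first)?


BFS queue: start with [0]
Visit order: [0, 1, 2, 4, 5, 3, 6]


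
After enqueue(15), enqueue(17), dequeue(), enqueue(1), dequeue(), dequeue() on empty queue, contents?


enqueue(15) -> [15]
enqueue(17) -> [15, 17]
dequeue() returns 15 -> [17]
enqueue(1) -> [17, 1]
dequeue() returns 17 -> [1]
dequeue() returns 1 -> []
Final queue (front to back): []


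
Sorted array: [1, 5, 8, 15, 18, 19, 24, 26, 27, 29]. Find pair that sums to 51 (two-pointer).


Two pointers: lo=0, hi=9
Found pair: (24, 27) summing to 51


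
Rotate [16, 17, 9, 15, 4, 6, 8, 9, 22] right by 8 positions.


Right rotate by 8: [17, 9, 15, 4, 6, 8, 9, 22, 16]


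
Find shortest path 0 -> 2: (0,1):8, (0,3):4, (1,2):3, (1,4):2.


Dijkstra from 0:
Distances: {0: 0, 1: 8, 2: 11, 3: 4, 4: 10}
Shortest distance to 2 = 11, path = [0, 1, 2]


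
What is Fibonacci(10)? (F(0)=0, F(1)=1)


F(n)=F(n-1)+F(n-2)
...F(8)=21, F(9)=34, F(10)=55


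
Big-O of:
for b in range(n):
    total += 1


Per nesting level: O(n) = O(n)
Complexity: O(n)


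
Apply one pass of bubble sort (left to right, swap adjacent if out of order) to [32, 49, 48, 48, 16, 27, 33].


After one pass: [32, 48, 48, 16, 27, 33, 49]


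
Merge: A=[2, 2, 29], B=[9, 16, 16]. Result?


Compare heads, take smaller each step.
Merged: [2, 2, 9, 16, 16, 29]


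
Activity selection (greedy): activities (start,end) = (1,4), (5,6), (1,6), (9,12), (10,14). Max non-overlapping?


Greedy: pick earliest-ending, then skip overlaps.
Selected (3 activities): [(1, 4), (5, 6), (9, 12)]


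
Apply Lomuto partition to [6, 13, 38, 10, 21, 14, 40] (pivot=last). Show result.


Elements <= 40 go left of pivot.
Result: [6, 13, 38, 10, 21, 14, 40], pivot at index 6


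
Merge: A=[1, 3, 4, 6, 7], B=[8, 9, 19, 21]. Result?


Compare heads, take smaller each step.
Merged: [1, 3, 4, 6, 7, 8, 9, 19, 21]


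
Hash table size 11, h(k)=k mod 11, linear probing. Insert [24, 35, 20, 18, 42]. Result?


Insertions: 24->slot 2; 35->slot 3; 20->slot 9; 18->slot 7; 42->slot 10
Table: [None, None, 24, 35, None, None, None, 18, None, 20, 42]


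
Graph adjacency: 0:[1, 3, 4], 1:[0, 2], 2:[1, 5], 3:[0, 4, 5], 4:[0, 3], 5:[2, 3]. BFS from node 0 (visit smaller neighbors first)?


BFS queue: start with [0]
Visit order: [0, 1, 3, 4, 2, 5]


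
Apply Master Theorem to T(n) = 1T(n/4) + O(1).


a=1, b=4, c=0. log_4(1)=0 = c=0. Case 2: O(n^c log n) = O(log n)
Complexity: O(log n)


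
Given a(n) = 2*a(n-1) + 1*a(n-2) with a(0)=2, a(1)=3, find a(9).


Build bottom-up:
...a(7)=647, a(8)=1562, a(9)=2*1562+1*647=3771


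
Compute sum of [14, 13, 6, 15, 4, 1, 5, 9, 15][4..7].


Prefix sums: [0, 14, 27, 33, 48, 52, 53, 58, 67, 82]
Sum[4..7] = prefix[8] - prefix[4] = 67 - 48 = 19


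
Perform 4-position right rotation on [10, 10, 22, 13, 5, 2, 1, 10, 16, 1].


Right rotate by 4: [1, 10, 16, 1, 10, 10, 22, 13, 5, 2]


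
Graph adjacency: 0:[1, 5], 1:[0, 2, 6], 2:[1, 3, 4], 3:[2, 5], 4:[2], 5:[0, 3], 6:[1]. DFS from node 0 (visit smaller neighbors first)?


DFS stack-based: start with [0]
Visit order: [0, 1, 2, 3, 5, 4, 6]


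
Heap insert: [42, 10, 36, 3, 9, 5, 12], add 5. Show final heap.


Append 5: [42, 10, 36, 3, 9, 5, 12, 5]
Bubble up: swap idx 7(5) with idx 3(3)
Result: [42, 10, 36, 5, 9, 5, 12, 3]


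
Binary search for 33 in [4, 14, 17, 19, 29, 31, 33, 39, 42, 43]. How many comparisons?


Search for 33:
[0,9] mid=4 arr[4]=29
[5,9] mid=7 arr[7]=39
[5,6] mid=5 arr[5]=31
[6,6] mid=6 arr[6]=33
Total: 4 comparisons


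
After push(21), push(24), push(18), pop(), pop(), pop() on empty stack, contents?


push(21) -> [21]
push(24) -> [21, 24]
push(18) -> [21, 24, 18]
pop() returns 18 -> [21, 24]
pop() returns 24 -> [21]
pop() returns 21 -> []
Final stack (bottom to top): []


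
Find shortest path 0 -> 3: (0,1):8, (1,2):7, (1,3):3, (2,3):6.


Dijkstra from 0:
Distances: {0: 0, 1: 8, 2: 15, 3: 11}
Shortest distance to 3 = 11, path = [0, 1, 3]


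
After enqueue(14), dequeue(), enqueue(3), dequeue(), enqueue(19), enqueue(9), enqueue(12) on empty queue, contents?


enqueue(14) -> [14]
dequeue() returns 14 -> []
enqueue(3) -> [3]
dequeue() returns 3 -> []
enqueue(19) -> [19]
enqueue(9) -> [19, 9]
enqueue(12) -> [19, 9, 12]
Final queue (front to back): [19, 9, 12]


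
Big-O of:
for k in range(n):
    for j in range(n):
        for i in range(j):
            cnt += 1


Per nesting level: O(n) * O(n) * O(n) [triangular over j] = O(n^3)
Complexity: O(n^3)


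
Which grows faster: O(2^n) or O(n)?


linear grows slower than exponential
O(n) is asymptotically smaller; O(2^n) grows faster


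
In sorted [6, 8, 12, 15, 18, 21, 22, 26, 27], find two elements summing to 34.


Two pointers: lo=0, hi=8
Found pair: (8, 26) summing to 34


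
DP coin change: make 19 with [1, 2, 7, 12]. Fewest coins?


dp[0]=0; dp[i]=1+min(dp[i-c] for c in coins)
...dp[14]=2, dp[15]=3, dp[16]=3, dp[17]=4, dp[18]=4, dp[19]=2
Minimum coins for 19 = 2


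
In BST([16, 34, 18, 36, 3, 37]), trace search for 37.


BST root = 16
Search for 37: compare at each node
Path: [16, 34, 36, 37]


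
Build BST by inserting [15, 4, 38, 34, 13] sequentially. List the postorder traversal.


Root = 15; build tree by BST insertion.
Postorder traversal: [13, 4, 34, 38, 15]


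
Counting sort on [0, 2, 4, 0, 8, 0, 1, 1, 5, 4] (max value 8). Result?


Count array: [3, 2, 1, 0, 2, 1, 0, 0, 1]
Reconstruct: [0, 0, 0, 1, 1, 2, 4, 4, 5, 8]


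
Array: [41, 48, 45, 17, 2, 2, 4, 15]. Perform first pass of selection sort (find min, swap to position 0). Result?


After one pass: [2, 48, 45, 17, 41, 2, 4, 15]


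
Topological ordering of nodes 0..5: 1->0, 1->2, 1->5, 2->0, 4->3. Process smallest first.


Kahn's algorithm, process smallest node first
Order: [1, 2, 0, 4, 3, 5]


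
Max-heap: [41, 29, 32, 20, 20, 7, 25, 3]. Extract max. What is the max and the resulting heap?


Max = 41
Replace root with last, heapify down
Resulting heap: [32, 29, 25, 20, 20, 7, 3]


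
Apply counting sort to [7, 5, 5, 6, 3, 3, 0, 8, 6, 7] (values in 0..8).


Count array: [1, 0, 0, 2, 0, 2, 2, 2, 1]
Reconstruct: [0, 3, 3, 5, 5, 6, 6, 7, 7, 8]


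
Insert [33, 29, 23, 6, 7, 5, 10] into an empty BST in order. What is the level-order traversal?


Root = 33; build tree by BST insertion.
Level-Order traversal: [33, 29, 23, 6, 5, 7, 10]


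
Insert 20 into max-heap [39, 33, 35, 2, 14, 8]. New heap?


Append 20: [39, 33, 35, 2, 14, 8, 20]
Bubble up: no swaps needed
Result: [39, 33, 35, 2, 14, 8, 20]


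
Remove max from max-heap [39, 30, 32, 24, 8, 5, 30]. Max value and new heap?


Max = 39
Replace root with last, heapify down
Resulting heap: [32, 30, 30, 24, 8, 5]


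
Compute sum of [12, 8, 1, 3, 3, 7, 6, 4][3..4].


Prefix sums: [0, 12, 20, 21, 24, 27, 34, 40, 44]
Sum[3..4] = prefix[5] - prefix[3] = 27 - 21 = 6


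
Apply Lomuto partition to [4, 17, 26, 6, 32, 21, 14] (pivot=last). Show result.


Elements <= 14 go left of pivot.
Result: [4, 6, 14, 17, 32, 21, 26], pivot at index 2


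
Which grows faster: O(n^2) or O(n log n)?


linearithmic grows slower than quadratic
O(n log n) is asymptotically smaller; O(n^2) grows faster


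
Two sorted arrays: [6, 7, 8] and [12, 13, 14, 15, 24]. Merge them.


Compare heads, take smaller each step.
Merged: [6, 7, 8, 12, 13, 14, 15, 24]


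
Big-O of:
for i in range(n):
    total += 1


Per nesting level: O(n) = O(n)
Complexity: O(n)


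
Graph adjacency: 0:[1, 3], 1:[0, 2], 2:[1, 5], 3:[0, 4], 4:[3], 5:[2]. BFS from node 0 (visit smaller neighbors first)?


BFS queue: start with [0]
Visit order: [0, 1, 3, 2, 4, 5]


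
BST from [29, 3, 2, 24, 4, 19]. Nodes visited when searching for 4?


BST root = 29
Search for 4: compare at each node
Path: [29, 3, 24, 4]


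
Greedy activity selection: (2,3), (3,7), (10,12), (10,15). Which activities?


Greedy: pick earliest-ending, then skip overlaps.
Selected (3 activities): [(2, 3), (3, 7), (10, 12)]


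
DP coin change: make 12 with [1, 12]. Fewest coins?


dp[0]=0; dp[i]=1+min(dp[i-c] for c in coins)
...dp[7]=7, dp[8]=8, dp[9]=9, dp[10]=10, dp[11]=11, dp[12]=1
Minimum coins for 12 = 1


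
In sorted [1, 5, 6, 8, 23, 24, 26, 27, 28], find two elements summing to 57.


Two pointers: lo=0, hi=8
No pair sums to 57


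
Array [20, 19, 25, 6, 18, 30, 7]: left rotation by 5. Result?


Left rotate by 5: [30, 7, 20, 19, 25, 6, 18]


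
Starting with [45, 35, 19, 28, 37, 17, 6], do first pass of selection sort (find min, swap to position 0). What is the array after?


After one pass: [6, 35, 19, 28, 37, 17, 45]


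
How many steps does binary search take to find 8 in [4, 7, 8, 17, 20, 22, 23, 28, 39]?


Search for 8:
[0,8] mid=4 arr[4]=20
[0,3] mid=1 arr[1]=7
[2,3] mid=2 arr[2]=8
Total: 3 comparisons


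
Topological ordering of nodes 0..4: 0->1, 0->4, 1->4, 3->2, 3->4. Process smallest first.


Kahn's algorithm, process smallest node first
Order: [0, 1, 3, 2, 4]


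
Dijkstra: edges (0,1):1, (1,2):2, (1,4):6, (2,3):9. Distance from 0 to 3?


Dijkstra from 0:
Distances: {0: 0, 1: 1, 2: 3, 3: 12, 4: 7}
Shortest distance to 3 = 12, path = [0, 1, 2, 3]


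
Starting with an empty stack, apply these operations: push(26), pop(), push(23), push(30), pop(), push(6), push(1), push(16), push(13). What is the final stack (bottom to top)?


push(26) -> [26]
pop() returns 26 -> []
push(23) -> [23]
push(30) -> [23, 30]
pop() returns 30 -> [23]
push(6) -> [23, 6]
push(1) -> [23, 6, 1]
push(16) -> [23, 6, 1, 16]
push(13) -> [23, 6, 1, 16, 13]
Final stack (bottom to top): [23, 6, 1, 16, 13]


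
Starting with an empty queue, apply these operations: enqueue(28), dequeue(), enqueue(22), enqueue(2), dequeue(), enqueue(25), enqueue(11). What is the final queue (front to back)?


enqueue(28) -> [28]
dequeue() returns 28 -> []
enqueue(22) -> [22]
enqueue(2) -> [22, 2]
dequeue() returns 22 -> [2]
enqueue(25) -> [2, 25]
enqueue(11) -> [2, 25, 11]
Final queue (front to back): [2, 25, 11]


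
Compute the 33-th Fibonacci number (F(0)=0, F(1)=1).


F(n)=F(n-1)+F(n-2)
...F(31)=1346269, F(32)=2178309, F(33)=3524578


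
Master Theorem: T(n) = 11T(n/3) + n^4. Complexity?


a=11, b=3, c=4. log_3(11)=2.183 < c=4. Case 3: O(n^c) = O(n^4)
Complexity: O(n^4)


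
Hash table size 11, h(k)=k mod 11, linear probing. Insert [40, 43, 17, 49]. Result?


Insertions: 40->slot 7; 43->slot 10; 17->slot 6; 49->slot 5
Table: [None, None, None, None, None, 49, 17, 40, None, None, 43]


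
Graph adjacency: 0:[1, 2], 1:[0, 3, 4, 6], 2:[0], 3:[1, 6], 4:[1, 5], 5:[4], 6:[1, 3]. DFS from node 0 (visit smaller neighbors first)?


DFS stack-based: start with [0]
Visit order: [0, 1, 3, 6, 4, 5, 2]


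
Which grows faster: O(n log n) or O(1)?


constant grows slower than linearithmic
O(1) is asymptotically smaller; O(n log n) grows faster


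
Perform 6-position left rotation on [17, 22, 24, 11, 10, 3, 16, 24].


Left rotate by 6: [16, 24, 17, 22, 24, 11, 10, 3]


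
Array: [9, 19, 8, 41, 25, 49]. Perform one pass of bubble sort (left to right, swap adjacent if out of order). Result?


After one pass: [9, 8, 19, 25, 41, 49]


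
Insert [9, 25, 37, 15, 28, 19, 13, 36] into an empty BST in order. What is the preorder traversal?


Root = 9; build tree by BST insertion.
Preorder traversal: [9, 25, 15, 13, 19, 37, 28, 36]


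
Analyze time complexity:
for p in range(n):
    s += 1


Per nesting level: O(n) = O(n)
Complexity: O(n)


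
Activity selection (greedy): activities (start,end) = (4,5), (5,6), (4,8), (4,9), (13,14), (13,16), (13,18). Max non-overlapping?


Greedy: pick earliest-ending, then skip overlaps.
Selected (3 activities): [(4, 5), (5, 6), (13, 14)]


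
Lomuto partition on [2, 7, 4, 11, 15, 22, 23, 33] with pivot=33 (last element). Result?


Elements <= 33 go left of pivot.
Result: [2, 7, 4, 11, 15, 22, 23, 33], pivot at index 7


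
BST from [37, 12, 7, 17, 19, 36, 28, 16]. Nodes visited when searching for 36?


BST root = 37
Search for 36: compare at each node
Path: [37, 12, 17, 19, 36]


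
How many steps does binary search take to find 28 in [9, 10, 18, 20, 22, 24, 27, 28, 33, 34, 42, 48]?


Search for 28:
[0,11] mid=5 arr[5]=24
[6,11] mid=8 arr[8]=33
[6,7] mid=6 arr[6]=27
[7,7] mid=7 arr[7]=28
Total: 4 comparisons


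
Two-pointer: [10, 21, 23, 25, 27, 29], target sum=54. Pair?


Two pointers: lo=0, hi=5
Found pair: (25, 29) summing to 54


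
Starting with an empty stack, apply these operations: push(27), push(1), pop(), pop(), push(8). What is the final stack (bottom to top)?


push(27) -> [27]
push(1) -> [27, 1]
pop() returns 1 -> [27]
pop() returns 27 -> []
push(8) -> [8]
Final stack (bottom to top): [8]


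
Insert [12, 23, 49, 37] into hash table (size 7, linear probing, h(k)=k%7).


Insertions: 12->slot 5; 23->slot 2; 49->slot 0; 37->slot 3
Table: [49, None, 23, 37, None, 12, None]


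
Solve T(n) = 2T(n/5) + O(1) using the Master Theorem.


a=2, b=5, c=0. log_5(2)=0.431 > c=0. Case 1: O(n^log_b(a)) = O(n^0.431)
Complexity: O(n^0.431)


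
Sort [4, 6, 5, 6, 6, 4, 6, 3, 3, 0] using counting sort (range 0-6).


Count array: [1, 0, 0, 2, 2, 1, 4]
Reconstruct: [0, 3, 3, 4, 4, 5, 6, 6, 6, 6]


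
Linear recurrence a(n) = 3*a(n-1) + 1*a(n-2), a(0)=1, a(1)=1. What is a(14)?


Build bottom-up:
...a(12)=608761, a(13)=2010601, a(14)=3*2010601+1*608761=6640564


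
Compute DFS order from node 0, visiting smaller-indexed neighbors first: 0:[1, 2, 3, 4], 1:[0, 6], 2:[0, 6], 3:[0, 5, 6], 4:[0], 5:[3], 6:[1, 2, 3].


DFS stack-based: start with [0]
Visit order: [0, 1, 6, 2, 3, 5, 4]


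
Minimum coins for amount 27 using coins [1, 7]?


dp[0]=0; dp[i]=1+min(dp[i-c] for c in coins)
...dp[22]=4, dp[23]=5, dp[24]=6, dp[25]=7, dp[26]=8, dp[27]=9
Minimum coins for 27 = 9


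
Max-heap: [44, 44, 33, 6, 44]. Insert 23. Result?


Append 23: [44, 44, 33, 6, 44, 23]
Bubble up: no swaps needed
Result: [44, 44, 33, 6, 44, 23]


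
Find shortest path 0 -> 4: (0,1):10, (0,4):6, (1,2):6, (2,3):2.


Dijkstra from 0:
Distances: {0: 0, 1: 10, 2: 16, 3: 18, 4: 6}
Shortest distance to 4 = 6, path = [0, 4]


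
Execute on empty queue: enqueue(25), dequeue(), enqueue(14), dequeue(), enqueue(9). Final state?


enqueue(25) -> [25]
dequeue() returns 25 -> []
enqueue(14) -> [14]
dequeue() returns 14 -> []
enqueue(9) -> [9]
Final queue (front to back): [9]


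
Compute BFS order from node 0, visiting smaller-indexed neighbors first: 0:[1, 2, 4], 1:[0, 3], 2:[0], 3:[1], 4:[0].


BFS queue: start with [0]
Visit order: [0, 1, 2, 4, 3]


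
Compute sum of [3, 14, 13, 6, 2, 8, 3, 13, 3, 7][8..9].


Prefix sums: [0, 3, 17, 30, 36, 38, 46, 49, 62, 65, 72]
Sum[8..9] = prefix[10] - prefix[8] = 72 - 62 = 10


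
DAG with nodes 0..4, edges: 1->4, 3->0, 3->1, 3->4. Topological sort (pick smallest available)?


Kahn's algorithm, process smallest node first
Order: [2, 3, 0, 1, 4]


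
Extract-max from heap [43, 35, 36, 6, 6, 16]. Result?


Max = 43
Replace root with last, heapify down
Resulting heap: [36, 35, 16, 6, 6]


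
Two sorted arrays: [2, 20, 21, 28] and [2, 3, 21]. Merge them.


Compare heads, take smaller each step.
Merged: [2, 2, 3, 20, 21, 21, 28]
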